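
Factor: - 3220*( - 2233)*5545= 39869991700 = 2^2*5^2*7^2 * 11^1*23^1*29^1*1109^1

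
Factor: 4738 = 2^1*23^1* 103^1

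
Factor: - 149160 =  - 2^3*3^1*5^1 * 11^1 *113^1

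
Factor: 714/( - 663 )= - 14/13 = -2^1*7^1*13^( - 1 ) 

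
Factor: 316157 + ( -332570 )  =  -16413 =-3^1*5471^1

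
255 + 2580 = 2835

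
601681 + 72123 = 673804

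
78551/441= 178 + 53/441 = 178.12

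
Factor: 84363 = 3^1*61^1*461^1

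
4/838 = 2/419 = 0.00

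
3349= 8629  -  5280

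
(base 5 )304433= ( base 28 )CKP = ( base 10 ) 9993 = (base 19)18CI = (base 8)23411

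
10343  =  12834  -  2491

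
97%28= 13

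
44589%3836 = 2393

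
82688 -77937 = 4751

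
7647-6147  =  1500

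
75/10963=75/10963 = 0.01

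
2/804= 1/402 = 0.00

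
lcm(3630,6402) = 352110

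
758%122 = 26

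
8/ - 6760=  - 1/845=   - 0.00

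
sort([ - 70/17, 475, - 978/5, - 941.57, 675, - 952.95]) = [ - 952.95 , - 941.57, - 978/5 , - 70/17 , 475,675]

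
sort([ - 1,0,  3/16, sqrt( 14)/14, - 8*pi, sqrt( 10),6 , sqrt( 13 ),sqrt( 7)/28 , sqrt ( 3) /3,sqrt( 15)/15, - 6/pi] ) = [ - 8*pi  , - 6/pi ,-1, 0,sqrt( 7)/28,3/16,sqrt( 15 ) /15, sqrt( 14)/14 , sqrt( 3 )/3, sqrt(10 ), sqrt( 13),  6]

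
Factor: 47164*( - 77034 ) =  - 3633231576 = -2^3*3^1*13^1*37^1*347^1*907^1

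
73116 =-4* ( - 18279 )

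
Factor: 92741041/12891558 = 2^( - 1)  *  3^(  -  1)*211^1*419^1*1049^1*1193^( - 1 )*1801^( - 1) 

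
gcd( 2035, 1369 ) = 37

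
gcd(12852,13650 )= 42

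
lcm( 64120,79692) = 5578440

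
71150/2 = 35575 = 35575.00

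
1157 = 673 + 484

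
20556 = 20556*1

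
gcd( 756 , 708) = 12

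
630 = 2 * 315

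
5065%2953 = 2112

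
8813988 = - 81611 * (-108) 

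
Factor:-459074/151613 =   -  542/179 = - 2^1 *179^ ( -1 )*271^1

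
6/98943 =2/32981  =  0.00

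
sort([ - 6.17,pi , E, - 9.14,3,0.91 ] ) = [- 9.14, - 6.17,0.91,E, 3,pi ] 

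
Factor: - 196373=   -  359^1*547^1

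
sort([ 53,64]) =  [53, 64]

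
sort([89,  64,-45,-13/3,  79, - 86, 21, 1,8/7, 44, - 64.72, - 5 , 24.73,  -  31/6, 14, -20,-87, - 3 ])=[ - 87, - 86, - 64.72,-45, -20, - 31/6, - 5,-13/3, - 3, 1, 8/7, 14, 21, 24.73, 44,64,79, 89 ] 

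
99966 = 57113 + 42853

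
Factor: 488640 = 2^6 * 3^1*5^1* 509^1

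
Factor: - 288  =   - 2^5*3^2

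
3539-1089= 2450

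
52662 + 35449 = 88111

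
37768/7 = 37768/7 = 5395.43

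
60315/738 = 81 + 179/246 = 81.73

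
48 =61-13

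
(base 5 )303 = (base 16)4E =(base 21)3F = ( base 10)78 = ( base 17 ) 4A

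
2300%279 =68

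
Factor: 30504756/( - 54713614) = - 2^1*3^1*647^1*661^ ( - 1 )*3929^1*41387^(  -  1 ) = - 15252378/27356807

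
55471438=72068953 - 16597515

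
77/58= 1 + 19/58 = 1.33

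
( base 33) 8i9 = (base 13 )4317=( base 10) 9315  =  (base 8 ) 22143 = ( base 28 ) boj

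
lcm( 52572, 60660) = 788580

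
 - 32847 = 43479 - 76326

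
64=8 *8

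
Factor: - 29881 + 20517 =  - 9364  =  - 2^2*2341^1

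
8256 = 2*4128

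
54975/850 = 64+23/34=64.68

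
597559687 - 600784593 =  - 3224906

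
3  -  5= - 2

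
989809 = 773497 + 216312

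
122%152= 122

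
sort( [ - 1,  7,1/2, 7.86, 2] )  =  [  -  1,1/2, 2,7, 7.86]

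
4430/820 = 443/82 = 5.40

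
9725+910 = 10635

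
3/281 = 3/281 = 0.01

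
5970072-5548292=421780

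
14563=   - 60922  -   - 75485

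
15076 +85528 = 100604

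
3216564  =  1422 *2262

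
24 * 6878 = 165072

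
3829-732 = 3097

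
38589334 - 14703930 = 23885404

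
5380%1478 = 946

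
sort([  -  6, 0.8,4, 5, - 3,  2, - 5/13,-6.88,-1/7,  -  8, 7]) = [ - 8,- 6.88,  -  6, - 3,  -  5/13, - 1/7, 0.8, 2, 4,5, 7 ] 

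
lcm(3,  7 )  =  21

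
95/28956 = 5/1524 =0.00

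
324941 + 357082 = 682023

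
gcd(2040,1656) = 24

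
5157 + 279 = 5436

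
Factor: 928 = 2^5 * 29^1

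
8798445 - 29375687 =-20577242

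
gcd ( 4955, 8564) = 1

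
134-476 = - 342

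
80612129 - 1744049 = 78868080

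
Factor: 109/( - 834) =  - 2^( - 1)*3^( - 1)*109^1 * 139^(-1 ) 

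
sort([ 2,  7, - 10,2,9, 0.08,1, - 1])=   [ - 10, - 1 , 0.08 , 1, 2, 2 , 7,9] 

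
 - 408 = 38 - 446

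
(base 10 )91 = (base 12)77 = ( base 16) 5B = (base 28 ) 37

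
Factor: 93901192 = 2^3 * 7^1 * 11^1 *19^1 *71^1 * 113^1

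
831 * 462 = 383922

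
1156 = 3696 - 2540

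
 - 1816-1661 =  - 3477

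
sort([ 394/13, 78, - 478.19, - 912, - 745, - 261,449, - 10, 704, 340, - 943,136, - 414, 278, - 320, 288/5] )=[ - 943,  -  912,-745,-478.19, - 414, - 320,-261,-10, 394/13,  288/5,78, 136, 278, 340,449, 704]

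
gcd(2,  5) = 1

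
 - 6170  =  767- 6937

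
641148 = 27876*23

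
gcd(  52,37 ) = 1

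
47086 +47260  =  94346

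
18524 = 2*9262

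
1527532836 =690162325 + 837370511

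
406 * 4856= 1971536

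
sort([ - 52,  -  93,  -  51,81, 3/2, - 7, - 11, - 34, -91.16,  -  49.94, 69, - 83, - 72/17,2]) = [ - 93, - 91.16,  -  83, - 52, - 51, - 49.94,  -  34, - 11, - 7, - 72/17, 3/2, 2 , 69, 81]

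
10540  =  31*340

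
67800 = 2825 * 24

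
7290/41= 7290/41 = 177.80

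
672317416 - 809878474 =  - 137561058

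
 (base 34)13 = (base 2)100101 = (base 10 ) 37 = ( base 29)18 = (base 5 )122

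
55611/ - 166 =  - 55611/166= - 335.01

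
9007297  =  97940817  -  88933520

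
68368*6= 410208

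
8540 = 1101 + 7439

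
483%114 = 27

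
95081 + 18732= 113813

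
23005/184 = 125+5/184 = 125.03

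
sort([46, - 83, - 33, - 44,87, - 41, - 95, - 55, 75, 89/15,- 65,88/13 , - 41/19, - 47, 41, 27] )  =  [  -  95, - 83, - 65, - 55, - 47, - 44, - 41, - 33,-41/19,89/15 , 88/13,27,41, 46, 75, 87 ] 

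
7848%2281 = 1005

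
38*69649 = 2646662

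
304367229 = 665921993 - 361554764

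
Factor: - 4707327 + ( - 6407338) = - 5^1* 2222933^1  =  - 11114665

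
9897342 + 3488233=13385575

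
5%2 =1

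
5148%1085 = 808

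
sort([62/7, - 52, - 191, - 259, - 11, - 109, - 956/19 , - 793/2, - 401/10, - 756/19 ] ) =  [ - 793/2,  -  259 , - 191, - 109, - 52, - 956/19, -401/10, - 756/19, - 11,62/7]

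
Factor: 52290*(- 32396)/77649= - 43435560/1991 = - 2^3*3^1* 5^1*7^2*11^( - 1)*83^1*89^1*181^( - 1 )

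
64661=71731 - 7070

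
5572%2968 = 2604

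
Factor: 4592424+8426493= 13018917 = 3^1*4339639^1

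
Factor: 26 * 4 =2^3* 13^1 =104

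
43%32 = 11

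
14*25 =350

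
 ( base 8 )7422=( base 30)48i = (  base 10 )3858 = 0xF12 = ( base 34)3BG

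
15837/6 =2639 + 1/2 = 2639.50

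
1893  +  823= 2716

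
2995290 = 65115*46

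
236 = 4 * 59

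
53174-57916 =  - 4742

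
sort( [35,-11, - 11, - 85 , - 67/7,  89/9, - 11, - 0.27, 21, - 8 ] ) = [ - 85  , - 11, - 11, - 11, - 67/7, - 8 , - 0.27, 89/9, 21,35]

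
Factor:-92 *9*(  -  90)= 74520  =  2^3 * 3^4 * 5^1 * 23^1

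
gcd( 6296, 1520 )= 8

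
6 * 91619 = 549714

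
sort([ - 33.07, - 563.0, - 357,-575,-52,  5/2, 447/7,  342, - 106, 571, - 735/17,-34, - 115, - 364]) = [-575, - 563.0,- 364, - 357,- 115,-106, - 52,  -  735/17,-34,-33.07 , 5/2, 447/7,342,571 ] 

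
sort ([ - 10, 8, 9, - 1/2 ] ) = [  -  10,-1/2 , 8,  9] 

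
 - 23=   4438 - 4461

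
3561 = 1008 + 2553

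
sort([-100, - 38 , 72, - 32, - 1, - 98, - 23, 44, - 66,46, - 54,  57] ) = [- 100, - 98 , - 66, - 54, - 38, - 32, - 23, - 1,44, 46,57, 72]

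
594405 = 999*595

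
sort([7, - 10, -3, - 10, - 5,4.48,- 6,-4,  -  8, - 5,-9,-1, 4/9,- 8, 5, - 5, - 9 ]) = [ - 10, - 10, - 9,-9, -8, - 8, - 6, - 5, - 5, - 5, - 4, -3,-1, 4/9, 4.48 , 5, 7] 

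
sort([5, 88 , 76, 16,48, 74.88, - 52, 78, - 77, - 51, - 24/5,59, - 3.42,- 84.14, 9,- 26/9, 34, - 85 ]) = [ - 85 , - 84.14, - 77, - 52,-51,-24/5, - 3.42, - 26/9 , 5, 9,16,34, 48, 59,74.88,76, 78, 88 ]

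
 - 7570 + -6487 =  - 14057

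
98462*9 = 886158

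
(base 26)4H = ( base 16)79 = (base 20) 61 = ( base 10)121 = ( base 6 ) 321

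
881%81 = 71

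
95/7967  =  95/7967=0.01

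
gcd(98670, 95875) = 65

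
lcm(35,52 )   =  1820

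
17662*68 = 1201016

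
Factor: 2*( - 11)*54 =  -1188  =  -2^2*3^3*11^1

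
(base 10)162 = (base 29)5H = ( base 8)242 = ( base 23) 71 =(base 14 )B8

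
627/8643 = 209/2881=0.07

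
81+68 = 149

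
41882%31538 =10344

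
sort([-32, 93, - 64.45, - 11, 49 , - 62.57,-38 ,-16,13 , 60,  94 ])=[ - 64.45,-62.57,  -  38,-32,-16, - 11,13, 49, 60,93,94 ] 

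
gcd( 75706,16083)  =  1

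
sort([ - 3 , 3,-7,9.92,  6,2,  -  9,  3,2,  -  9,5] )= [-9, - 9, - 7,-3,2, 2, 3,  3,  5,6,9.92]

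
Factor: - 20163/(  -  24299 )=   39/47 = 3^1*13^1*47^( - 1 )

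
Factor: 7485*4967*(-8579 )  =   -318950019105 = - 3^1*5^1*23^1*373^1*499^1*4967^1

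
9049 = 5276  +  3773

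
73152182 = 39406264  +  33745918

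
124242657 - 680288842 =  - 556046185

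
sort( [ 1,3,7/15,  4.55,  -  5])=[ - 5 , 7/15, 1,3,4.55]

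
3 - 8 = -5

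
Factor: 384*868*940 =2^11*3^1 *5^1 * 7^1*31^1*47^1 = 313313280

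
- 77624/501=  -155 + 31/501 = - 154.94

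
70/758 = 35/379=0.09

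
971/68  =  971/68 = 14.28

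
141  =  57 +84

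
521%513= 8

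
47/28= 1 + 19/28 = 1.68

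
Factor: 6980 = 2^2*5^1 * 349^1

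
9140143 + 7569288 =16709431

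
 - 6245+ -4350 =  - 10595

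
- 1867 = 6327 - 8194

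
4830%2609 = 2221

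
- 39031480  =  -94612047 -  - 55580567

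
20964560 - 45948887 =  - 24984327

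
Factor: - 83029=-79^1* 1051^1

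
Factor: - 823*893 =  - 734939= - 19^1 * 47^1*823^1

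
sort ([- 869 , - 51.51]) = [ - 869, - 51.51]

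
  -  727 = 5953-6680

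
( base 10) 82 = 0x52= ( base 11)75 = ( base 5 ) 312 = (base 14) 5C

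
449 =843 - 394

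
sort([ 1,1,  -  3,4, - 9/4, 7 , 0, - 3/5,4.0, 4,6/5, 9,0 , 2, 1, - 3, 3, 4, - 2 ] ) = [-3,  -  3, - 9/4 , - 2, - 3/5, 0,0, 1, 1, 1, 6/5,2, 3, 4, 4.0, 4, 4,7,9]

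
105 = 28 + 77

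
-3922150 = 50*(  -  78443 )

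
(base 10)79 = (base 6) 211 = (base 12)67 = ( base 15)54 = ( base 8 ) 117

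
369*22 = 8118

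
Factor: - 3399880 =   -  2^3*5^1* 11^1*7727^1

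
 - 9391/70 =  -135 + 59/70= - 134.16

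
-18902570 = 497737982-516640552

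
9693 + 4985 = 14678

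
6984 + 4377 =11361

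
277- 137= 140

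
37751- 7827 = 29924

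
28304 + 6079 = 34383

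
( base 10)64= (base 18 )3a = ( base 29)26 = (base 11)59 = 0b1000000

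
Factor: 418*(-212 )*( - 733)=2^3 * 11^1 * 19^1*53^1*733^1= 64955528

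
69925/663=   69925/663 = 105.47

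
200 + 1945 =2145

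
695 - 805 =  - 110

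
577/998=577/998 = 0.58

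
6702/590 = 11 + 106/295 = 11.36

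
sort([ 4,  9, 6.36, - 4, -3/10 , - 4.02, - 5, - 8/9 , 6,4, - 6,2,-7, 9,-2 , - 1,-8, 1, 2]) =[-8, - 7, - 6, - 5,-4.02, - 4, - 2, - 1, -8/9,  -  3/10, 1, 2 , 2, 4,  4, 6,6.36,9, 9]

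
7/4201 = 7/4201 = 0.00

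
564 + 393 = 957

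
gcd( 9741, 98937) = 3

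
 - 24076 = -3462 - 20614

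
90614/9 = 90614/9 = 10068.22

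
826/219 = 3 + 169/219   =  3.77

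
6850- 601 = 6249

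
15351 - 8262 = 7089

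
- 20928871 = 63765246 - 84694117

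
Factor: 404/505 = 4/5 = 2^2*5^( - 1 ) 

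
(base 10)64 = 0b1000000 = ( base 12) 54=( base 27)2a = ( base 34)1U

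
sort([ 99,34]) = [ 34 , 99] 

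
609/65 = 609/65 = 9.37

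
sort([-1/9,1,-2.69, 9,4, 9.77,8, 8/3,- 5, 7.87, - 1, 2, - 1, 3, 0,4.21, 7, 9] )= [-5, - 2.69, - 1, - 1,-1/9, 0,  1, 2,8/3, 3, 4, 4.21, 7,7.87, 8,  9, 9 , 9.77]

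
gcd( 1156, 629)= 17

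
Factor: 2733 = 3^1*911^1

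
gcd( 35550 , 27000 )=450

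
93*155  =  14415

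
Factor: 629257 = 23^1*109^1* 251^1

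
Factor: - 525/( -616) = 2^(  -  3)*3^1*5^2 * 11^( - 1 ) = 75/88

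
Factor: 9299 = 17^1*547^1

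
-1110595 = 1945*(  -  571) 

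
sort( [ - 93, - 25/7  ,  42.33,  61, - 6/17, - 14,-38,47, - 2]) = [-93, - 38,- 14, - 25/7,  -  2, - 6/17, 42.33,47, 61]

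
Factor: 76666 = 2^1*38333^1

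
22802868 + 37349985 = 60152853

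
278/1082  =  139/541 =0.26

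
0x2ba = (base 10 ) 698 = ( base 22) 19g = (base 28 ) OQ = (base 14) 37C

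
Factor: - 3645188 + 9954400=6309212  =  2^2*7^1*13^1 *17333^1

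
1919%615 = 74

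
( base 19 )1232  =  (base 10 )7640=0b1110111011000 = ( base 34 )6KO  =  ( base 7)31163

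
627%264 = 99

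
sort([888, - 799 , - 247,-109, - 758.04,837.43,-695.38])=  [  -  799, - 758.04, - 695.38,-247, - 109, 837.43,888]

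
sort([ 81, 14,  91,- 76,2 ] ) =[ - 76, 2,14,81,91 ] 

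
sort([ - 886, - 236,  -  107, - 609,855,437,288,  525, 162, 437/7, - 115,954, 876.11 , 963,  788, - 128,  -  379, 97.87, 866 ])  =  [ - 886, - 609, - 379, -236,  -  128,  -  115, - 107, 437/7, 97.87,162, 288,  437, 525,788 , 855, 866, 876.11,954, 963 ] 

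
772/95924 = 193/23981 = 0.01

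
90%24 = 18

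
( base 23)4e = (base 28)3M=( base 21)51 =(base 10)106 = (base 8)152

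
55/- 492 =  - 55/492 = - 0.11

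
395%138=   119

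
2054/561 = 2054/561 =3.66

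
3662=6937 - 3275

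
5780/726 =7 + 349/363 =7.96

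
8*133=1064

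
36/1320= 3/110 = 0.03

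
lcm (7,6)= 42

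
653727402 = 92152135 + 561575267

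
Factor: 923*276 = 254748= 2^2*3^1*13^1*23^1*71^1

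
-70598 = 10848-81446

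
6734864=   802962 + 5931902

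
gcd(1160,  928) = 232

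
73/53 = 73/53 = 1.38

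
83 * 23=1909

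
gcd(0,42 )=42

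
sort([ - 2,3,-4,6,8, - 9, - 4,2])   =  [ - 9, - 4, - 4,  -  2,2,3,6,8]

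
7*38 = 266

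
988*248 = 245024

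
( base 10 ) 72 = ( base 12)60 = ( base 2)1001000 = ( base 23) 33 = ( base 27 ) 2i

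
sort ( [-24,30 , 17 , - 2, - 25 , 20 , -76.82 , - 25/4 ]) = [-76.82, - 25, - 24, - 25/4, - 2, 17, 20, 30]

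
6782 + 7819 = 14601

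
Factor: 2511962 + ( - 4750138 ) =-2238176 =- 2^5*23^1*3041^1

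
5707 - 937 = 4770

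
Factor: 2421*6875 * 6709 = 111667111875 =3^2*5^4*11^1*269^1 * 6709^1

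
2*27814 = 55628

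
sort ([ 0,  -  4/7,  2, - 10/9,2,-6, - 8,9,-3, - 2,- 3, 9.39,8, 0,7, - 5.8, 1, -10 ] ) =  [ - 10,-8, - 6, - 5.8, - 3,-3, - 2, - 10/9,-4/7 , 0, 0,1, 2,  2, 7 , 8,9,9.39 ]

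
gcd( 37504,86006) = 2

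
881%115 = 76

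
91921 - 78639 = 13282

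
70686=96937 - 26251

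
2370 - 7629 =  - 5259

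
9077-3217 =5860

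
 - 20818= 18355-39173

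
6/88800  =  1/14800 = 0.00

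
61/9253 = 61/9253 = 0.01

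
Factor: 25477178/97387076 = 2^( - 1)*53^(-1)*1559^1 * 8171^1*459373^( - 1) =12738589/48693538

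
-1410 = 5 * (-282)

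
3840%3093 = 747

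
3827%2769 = 1058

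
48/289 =48/289 =0.17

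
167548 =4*41887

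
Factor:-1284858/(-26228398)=642429/13114199 = 3^2*7^( - 1 )*19^( - 1)*41^1*151^ (-1 )*653^( - 1 ) * 1741^1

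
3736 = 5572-1836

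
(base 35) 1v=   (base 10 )66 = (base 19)39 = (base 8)102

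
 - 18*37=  - 666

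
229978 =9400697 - 9170719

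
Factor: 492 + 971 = 7^1*11^1*19^1=1463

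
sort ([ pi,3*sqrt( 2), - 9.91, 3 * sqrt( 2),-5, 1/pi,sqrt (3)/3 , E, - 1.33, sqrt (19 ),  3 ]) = [ - 9.91, - 5, - 1.33,1/pi,  sqrt( 3)/3,E,3,pi , 3* sqrt( 2),3*sqrt(2), sqrt( 19) ] 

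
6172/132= 46 + 25/33 = 46.76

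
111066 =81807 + 29259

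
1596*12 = 19152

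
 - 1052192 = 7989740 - 9041932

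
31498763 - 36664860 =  - 5166097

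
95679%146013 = 95679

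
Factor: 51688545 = 3^1*5^1*281^1*12263^1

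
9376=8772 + 604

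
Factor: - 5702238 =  - 2^1*3^6*3911^1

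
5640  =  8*705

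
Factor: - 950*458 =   -  2^2*5^2*19^1*229^1 = - 435100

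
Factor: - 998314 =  - 2^1* 499157^1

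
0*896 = 0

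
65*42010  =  2730650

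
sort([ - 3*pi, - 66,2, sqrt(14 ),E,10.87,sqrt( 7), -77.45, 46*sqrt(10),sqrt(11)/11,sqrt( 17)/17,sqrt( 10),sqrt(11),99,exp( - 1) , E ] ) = [-77.45,-66, - 3*pi,sqrt(17)/17,sqrt (11 )/11, exp( - 1 ),2, sqrt( 7 ),  E,E,sqrt ( 10),sqrt( 11), sqrt(14 ),10.87,99,46*sqrt( 10) ] 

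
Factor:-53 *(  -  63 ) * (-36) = -120204=-2^2 * 3^4 *7^1*53^1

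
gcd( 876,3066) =438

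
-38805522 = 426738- 39232260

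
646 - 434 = 212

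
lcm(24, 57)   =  456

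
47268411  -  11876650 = 35391761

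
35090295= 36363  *965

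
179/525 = 179/525  =  0.34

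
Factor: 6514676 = 2^2 * 7^1*29^1*71^1*113^1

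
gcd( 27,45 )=9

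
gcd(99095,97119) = 1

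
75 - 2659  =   - 2584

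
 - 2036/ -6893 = 2036/6893 = 0.30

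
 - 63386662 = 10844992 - 74231654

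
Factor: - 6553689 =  - 3^1  *19^1*23^1*4999^1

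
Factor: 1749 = 3^1*11^1*53^1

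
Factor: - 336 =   -  2^4*3^1*7^1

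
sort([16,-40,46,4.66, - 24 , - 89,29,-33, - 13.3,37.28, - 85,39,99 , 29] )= [ -89, - 85, - 40, - 33, - 24, - 13.3,4.66, 16,29,29,37.28,39, 46,99] 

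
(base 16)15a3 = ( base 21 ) cbg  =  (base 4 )1112203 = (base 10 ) 5539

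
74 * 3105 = 229770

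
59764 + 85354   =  145118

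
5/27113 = 5/27113 = 0.00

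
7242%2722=1798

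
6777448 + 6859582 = 13637030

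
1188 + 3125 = 4313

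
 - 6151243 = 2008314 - 8159557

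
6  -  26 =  - 20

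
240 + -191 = 49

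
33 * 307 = 10131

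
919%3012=919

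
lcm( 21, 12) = 84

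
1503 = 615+888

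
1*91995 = 91995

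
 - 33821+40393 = 6572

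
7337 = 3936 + 3401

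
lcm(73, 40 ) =2920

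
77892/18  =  12982/3 = 4327.33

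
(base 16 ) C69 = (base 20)7ih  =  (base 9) 4320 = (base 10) 3177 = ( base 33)2U9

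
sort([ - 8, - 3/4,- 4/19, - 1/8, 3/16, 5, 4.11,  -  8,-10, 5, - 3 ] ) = [ - 10,  -  8,  -  8, - 3, -3/4,  -  4/19,-1/8,3/16,4.11,  5, 5 ] 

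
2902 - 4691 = -1789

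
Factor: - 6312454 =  - 2^1*3156227^1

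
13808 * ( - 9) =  - 124272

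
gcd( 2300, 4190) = 10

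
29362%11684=5994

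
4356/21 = 1452/7 = 207.43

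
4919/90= 4919/90 = 54.66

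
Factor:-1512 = -2^3*3^3*7^1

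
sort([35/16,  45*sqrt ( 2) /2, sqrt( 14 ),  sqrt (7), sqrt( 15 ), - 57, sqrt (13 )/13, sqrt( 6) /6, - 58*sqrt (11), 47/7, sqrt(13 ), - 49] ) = [ - 58*sqrt( 11), - 57,-49, sqrt( 13 )/13, sqrt( 6 )/6, 35/16,  sqrt( 7 ),sqrt( 13), sqrt( 14), sqrt( 15),47/7, 45*sqrt( 2)/2]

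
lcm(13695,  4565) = 13695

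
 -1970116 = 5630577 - 7600693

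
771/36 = 21 + 5/12 = 21.42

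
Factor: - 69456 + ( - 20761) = -90217 = - 90217^1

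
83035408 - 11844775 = 71190633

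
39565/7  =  39565/7 = 5652.14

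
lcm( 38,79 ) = 3002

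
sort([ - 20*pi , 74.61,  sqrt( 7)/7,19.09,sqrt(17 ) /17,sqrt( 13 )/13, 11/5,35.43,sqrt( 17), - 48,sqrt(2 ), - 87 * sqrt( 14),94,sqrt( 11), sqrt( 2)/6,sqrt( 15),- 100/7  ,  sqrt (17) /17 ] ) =[ -87*sqrt( 14), - 20*pi, - 48,-100/7,sqrt(2)/6, sqrt ( 17)/17,sqrt( 17) /17,sqrt( 13) /13, sqrt( 7)/7,sqrt( 2 ) , 11/5  ,  sqrt( 11 ) , sqrt( 15), sqrt( 17),19.09, 35.43,74.61,94 ]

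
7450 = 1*7450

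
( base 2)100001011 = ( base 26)a7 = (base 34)7t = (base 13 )177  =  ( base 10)267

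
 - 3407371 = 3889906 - 7297277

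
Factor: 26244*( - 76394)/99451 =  -2^3*3^8*11^( - 1)*9041^( - 1)*38197^1 = - 2004884136/99451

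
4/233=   4/233 = 0.02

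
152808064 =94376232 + 58431832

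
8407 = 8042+365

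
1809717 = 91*19887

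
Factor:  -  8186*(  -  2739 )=22421454 = 2^1*3^1*11^1*83^1*4093^1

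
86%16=6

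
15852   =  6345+9507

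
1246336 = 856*1456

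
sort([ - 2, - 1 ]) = [ - 2, - 1]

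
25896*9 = 233064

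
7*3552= 24864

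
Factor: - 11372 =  -2^2*2843^1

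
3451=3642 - 191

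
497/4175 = 497/4175=0.12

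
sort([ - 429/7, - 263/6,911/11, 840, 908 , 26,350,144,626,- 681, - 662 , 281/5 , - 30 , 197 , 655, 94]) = [-681, - 662, - 429/7, - 263/6,-30,26,281/5,911/11, 94, 144, 197,350,626,  655,840, 908]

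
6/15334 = 3/7667 = 0.00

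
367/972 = 367/972 = 0.38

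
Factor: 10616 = 2^3*1327^1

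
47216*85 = 4013360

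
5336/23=232 = 232.00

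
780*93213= 72706140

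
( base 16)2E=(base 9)51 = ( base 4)232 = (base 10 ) 46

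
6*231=1386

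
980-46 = 934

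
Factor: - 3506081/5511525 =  - 3^( - 1) * 5^( - 2 )*43^(-1)*1447^1 * 1709^ (- 1 )*2423^1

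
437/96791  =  437/96791=0.00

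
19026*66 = 1255716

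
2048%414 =392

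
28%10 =8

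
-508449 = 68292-576741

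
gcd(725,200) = 25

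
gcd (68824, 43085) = 7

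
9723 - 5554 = 4169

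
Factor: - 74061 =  - 3^3 * 13^1*211^1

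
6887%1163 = 1072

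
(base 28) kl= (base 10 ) 581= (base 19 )1BB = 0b1001000101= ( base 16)245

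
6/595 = 6/595 = 0.01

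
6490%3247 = 3243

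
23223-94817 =  -  71594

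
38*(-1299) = -49362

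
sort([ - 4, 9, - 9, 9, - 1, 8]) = [-9,-4, - 1,8,9,9]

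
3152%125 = 27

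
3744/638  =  1872/319  =  5.87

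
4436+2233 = 6669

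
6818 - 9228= - 2410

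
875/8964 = 875/8964=0.10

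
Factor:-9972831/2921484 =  - 3324277/973828  =  - 2^(-2 )*11^1*17^(- 1 )*277^1*1091^1*14321^(  -  1 )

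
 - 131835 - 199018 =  - 330853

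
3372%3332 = 40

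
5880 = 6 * 980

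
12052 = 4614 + 7438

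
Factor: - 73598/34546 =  - 49/23= - 7^2*23^( - 1 ) 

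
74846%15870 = 11366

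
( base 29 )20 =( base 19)31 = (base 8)72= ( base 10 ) 58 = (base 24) 2A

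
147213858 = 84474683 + 62739175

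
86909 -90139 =-3230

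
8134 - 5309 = 2825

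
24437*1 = 24437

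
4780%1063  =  528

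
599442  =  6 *99907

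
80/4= 20 = 20.00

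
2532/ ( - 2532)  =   - 1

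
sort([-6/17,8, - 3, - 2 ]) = [  -  3,-2, - 6/17,8]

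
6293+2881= 9174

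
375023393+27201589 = 402224982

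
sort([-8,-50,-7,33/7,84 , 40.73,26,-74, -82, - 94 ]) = [ - 94,-82, -74, - 50, - 8, - 7, 33/7 , 26, 40.73,84]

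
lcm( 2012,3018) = 6036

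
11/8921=1/811 = 0.00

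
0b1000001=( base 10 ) 65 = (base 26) 2D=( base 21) 32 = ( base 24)2h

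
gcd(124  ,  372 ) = 124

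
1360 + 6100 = 7460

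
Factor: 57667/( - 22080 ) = -2^( - 6)*3^(- 1 )*5^( - 1)*23^( -1 )*57667^1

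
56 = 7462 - 7406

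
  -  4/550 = -2/275 =- 0.01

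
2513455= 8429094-5915639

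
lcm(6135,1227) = 6135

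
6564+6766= 13330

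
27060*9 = 243540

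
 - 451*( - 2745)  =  1237995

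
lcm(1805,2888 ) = 14440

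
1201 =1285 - 84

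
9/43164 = 1/4796 = 0.00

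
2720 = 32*85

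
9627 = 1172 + 8455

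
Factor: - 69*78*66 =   -  2^2 * 3^3 * 11^1*13^1*23^1  =  -355212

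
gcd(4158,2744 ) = 14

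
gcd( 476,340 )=68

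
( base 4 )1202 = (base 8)142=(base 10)98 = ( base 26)3K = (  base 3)10122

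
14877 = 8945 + 5932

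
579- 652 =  - 73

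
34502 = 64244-29742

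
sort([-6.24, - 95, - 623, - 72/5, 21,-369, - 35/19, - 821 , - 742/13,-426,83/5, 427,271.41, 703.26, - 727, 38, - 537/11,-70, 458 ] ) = [ - 821, - 727,-623, - 426, - 369, -95, - 70, - 742/13, - 537/11,-72/5, - 6.24,-35/19,83/5, 21 , 38,271.41,427, 458, 703.26] 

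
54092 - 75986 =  - 21894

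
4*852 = 3408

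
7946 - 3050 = 4896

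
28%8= 4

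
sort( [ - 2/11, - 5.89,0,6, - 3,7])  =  [-5.89, - 3, - 2/11,0 , 6, 7]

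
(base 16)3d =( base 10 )61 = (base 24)2d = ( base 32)1t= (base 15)41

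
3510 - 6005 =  - 2495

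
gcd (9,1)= 1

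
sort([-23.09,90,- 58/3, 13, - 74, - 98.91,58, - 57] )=[  -  98.91, - 74, - 57, - 23.09, - 58/3,13,58, 90]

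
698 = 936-238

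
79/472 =79/472 = 0.17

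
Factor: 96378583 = 7^1*19^1*724651^1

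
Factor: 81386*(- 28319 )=-2304770134 =- 2^1*28319^1*40693^1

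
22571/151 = 149 + 72/151= 149.48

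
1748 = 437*4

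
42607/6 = 7101+1/6 = 7101.17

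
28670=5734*5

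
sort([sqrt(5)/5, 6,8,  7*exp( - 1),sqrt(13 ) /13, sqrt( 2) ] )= [ sqrt( 13)/13,sqrt(5 ) /5, sqrt( 2),7*exp( - 1),6 , 8 ]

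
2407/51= 2407/51 = 47.20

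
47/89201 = 47/89201 =0.00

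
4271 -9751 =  - 5480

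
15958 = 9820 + 6138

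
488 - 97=391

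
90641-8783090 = -8692449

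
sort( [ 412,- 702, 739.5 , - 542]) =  [ - 702, - 542, 412,739.5]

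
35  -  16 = 19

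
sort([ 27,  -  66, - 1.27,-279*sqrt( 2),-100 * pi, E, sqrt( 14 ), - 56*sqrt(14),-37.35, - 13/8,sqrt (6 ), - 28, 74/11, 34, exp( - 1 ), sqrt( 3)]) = [ - 279 * sqrt( 2 ), - 100 * pi, - 56*sqrt( 14), - 66,-37.35,-28, - 13/8,-1.27,exp ( - 1), sqrt( 3 ), sqrt(6), E,sqrt( 14 ), 74/11, 27, 34 ]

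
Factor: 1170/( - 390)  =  -3^1 = - 3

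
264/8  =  33 = 33.00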